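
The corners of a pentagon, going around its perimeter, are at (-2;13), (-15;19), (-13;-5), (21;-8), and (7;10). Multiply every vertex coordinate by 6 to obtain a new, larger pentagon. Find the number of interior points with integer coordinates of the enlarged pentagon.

19144

The shoelace formula gives twice the area as |((-2)·19 − (-15)·13) + ((-15)·(-5) − (-13)·19) + ((-13)·(-8) − 21·(-5)) + (21·10 − 7·(-8)) + (7·13 − (-2)·10)| = 1065, so the area is 1065/2.
Along each edge there are gcd(|Δx|,|Δy|)+1 lattice points, so counting each shared vertex once the boundary has gcd(13,6) + gcd(2,24) + gcd(34,3) + gcd(14,18) + gcd(9,3) = 1+2+1+2+3 = 9.
Scaling by 6 multiplies the area by 6² = 36 (so the new area is 19170) and multiplies the boundary lattice-point count by 6, giving 54.
By Pick's theorem, the interior count of the dilated polygon is 19170 − 54/2 + 1 = 19144.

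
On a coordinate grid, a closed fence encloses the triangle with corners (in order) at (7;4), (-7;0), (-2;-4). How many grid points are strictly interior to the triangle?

37

The shoelace formula gives twice the area as |[7·0 − (-7)·4] + [(-7)·(-4) − (-2)·0] + [(-2)·4 − 7·(-4)]| = 76, so the area is 38.
Summing gcd(|Δx|,|Δy|) over the edges gives the boundary count: gcd(14,4) + gcd(5,4) + gcd(9,8) = 2+1+1 = 4.
Pick's theorem gives I = A − B/2 + 1 = 38 − 4/2 + 1 = 37.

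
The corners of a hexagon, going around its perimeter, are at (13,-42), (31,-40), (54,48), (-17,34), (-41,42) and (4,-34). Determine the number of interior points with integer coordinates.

4625

Using the shoelace formula, 2A = |[13·(-40) − 31·(-42)] + [31·48 − 54·(-40)] + [54·34 − (-17)·48] + [(-17)·42 − (-41)·34] + [(-41)·(-34) − 4·42] + [4·(-42) − 13·(-34)]| = 9262, so the area is 4631.
The number of boundary lattice points is Σ gcd(|Δx|,|Δy|) = gcd(18,2) + gcd(23,88) + gcd(71,14) + gcd(24,8) + gcd(45,76) + gcd(9,8) = 2+1+1+8+1+1 = 14.
By Pick's theorem A = I + B/2 − 1, so I = 4631 − 14/2 + 1 = 4625.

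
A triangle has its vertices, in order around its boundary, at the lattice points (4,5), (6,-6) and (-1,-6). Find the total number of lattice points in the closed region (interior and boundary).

44

The shoelace formula gives twice the area as |[4·(-6) − 6·5] + [6·(-6) − (-1)·(-6)] + [(-1)·5 − 4·(-6)]| = 77, so the area is 38.5.
The number of boundary lattice points is Σ gcd(|Δx|,|Δy|) = gcd(2,11) + gcd(7,0) + gcd(5,11) = 1+7+1 = 9.
Pick's theorem gives I = A − B/2 + 1 = 38.5 − 9/2 + 1 = 35, so the closed region contains I + B = 35 + 9 = 44 lattice points.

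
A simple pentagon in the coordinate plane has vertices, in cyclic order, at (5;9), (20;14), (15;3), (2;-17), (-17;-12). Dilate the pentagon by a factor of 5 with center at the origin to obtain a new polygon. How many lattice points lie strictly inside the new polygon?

11566

The shoelace formula gives twice the area as |(5·14 − 20·9) + (20·3 − 15·14) + (15·(-17) − 2·3) + (2·(-12) − (-17)·(-17)) + ((-17)·9 − 5·(-12))| = 927, so the area is 927/2.
Summing gcd(|Δx|,|Δy|) over the edges gives the boundary count: gcd(15,5) + gcd(5,11) + gcd(13,20) + gcd(19,5) + gcd(22,21) = 5+1+1+1+1 = 9.
Scaling by 5 multiplies the area by 5² = 25 (so the new area is 23175/2) and multiplies the boundary lattice-point count by 5, giving 45.
By Pick's theorem, the interior count of the dilated polygon is 23175/2 − 45/2 + 1 = 11566.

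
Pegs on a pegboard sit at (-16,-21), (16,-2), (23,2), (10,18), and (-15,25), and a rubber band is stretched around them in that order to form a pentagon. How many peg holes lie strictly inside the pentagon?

The shoelace formula gives twice the area as |[(-16)·(-2) − 16·(-21)] + [16·2 − 23·(-2)] + [23·18 − 10·2] + [10·25 − (-15)·18] + [(-15)·(-21) − (-16)·25]| = 2075, so the area is 2075/2.
Summing gcd(|Δx|,|Δy|) over the edges gives the boundary count: gcd(32,19) + gcd(7,4) + gcd(13,16) + gcd(25,7) + gcd(1,46) = 1+1+1+1+1 = 5.
Pick's theorem gives I = A − B/2 + 1 = 2075/2 − 5/2 + 1 = 1036.

1036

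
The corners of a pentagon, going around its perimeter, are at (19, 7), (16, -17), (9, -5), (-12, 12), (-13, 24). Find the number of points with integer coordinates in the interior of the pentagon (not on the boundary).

Using the shoelace formula, 2A = |(19·(-17) − 16·7) + (16·(-5) − 9·(-17)) + (9·12 − (-12)·(-5)) + ((-12)·24 − (-13)·12) + ((-13)·7 − 19·24)| = 993, so the area is 496.5.
Along each edge there are gcd(|Δx|,|Δy|)+1 lattice points, so counting each shared vertex once the boundary has gcd(3,24) + gcd(7,12) + gcd(21,17) + gcd(1,12) + gcd(32,17) = 3+1+1+1+1 = 7.
By Pick's theorem A = I + B/2 − 1, so I = 496.5 − 7/2 + 1 = 494.

494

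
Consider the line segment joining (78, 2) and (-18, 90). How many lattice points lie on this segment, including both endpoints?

9

The number of lattice points on a segment between lattice points is gcd(|Δx|,|Δy|) + 1 = gcd(96,88) + 1 = 8 + 1 = 9.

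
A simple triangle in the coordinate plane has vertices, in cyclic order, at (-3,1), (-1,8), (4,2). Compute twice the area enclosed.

47

The shoelace formula gives twice the area as |[(-3)·8 − (-1)·1] + [(-1)·2 − 4·8] + [4·1 − (-3)·2]| = 47, so the area is 47/2.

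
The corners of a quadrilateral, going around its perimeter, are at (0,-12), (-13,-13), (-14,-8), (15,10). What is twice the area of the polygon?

434

Using the shoelace formula, 2A = |(0·(-13) − (-13)·(-12)) + ((-13)·(-8) − (-14)·(-13)) + ((-14)·10 − 15·(-8)) + (15·(-12) − 0·10)| = 434, so the area is 217.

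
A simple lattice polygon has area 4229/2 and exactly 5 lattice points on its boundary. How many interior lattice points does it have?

2113

Pick's theorem A = I + B/2 − 1 rearranges to I = A − B/2 + 1 = 4229/2 − 5/2 + 1 = 2113.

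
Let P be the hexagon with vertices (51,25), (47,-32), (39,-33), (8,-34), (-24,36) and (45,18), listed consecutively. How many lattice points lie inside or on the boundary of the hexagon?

3278

By the shoelace formula, twice the signed area is |[51·(-32) − 47·25] + [47·(-33) − 39·(-32)] + [39·(-34) − 8·(-33)] + [8·36 − (-24)·(-34)] + [(-24)·18 − 45·36] + [45·25 − 51·18]| = 6545, so the area is 6545/2.
Summing gcd(|Δx|,|Δy|) over the edges gives the boundary count: gcd(4,57) + gcd(8,1) + gcd(31,1) + gcd(32,70) + gcd(69,18) + gcd(6,7) = 1+1+1+2+3+1 = 9.
Pick's theorem gives I = A − B/2 + 1 = 6545/2 − 9/2 + 1 = 3269, so the closed region contains I + B = 3269 + 9 = 3278 lattice points.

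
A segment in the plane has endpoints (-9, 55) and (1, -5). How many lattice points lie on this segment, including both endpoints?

11

The number of lattice points on a segment between lattice points is gcd(|Δx|,|Δy|) + 1 = gcd(10,60) + 1 = 10 + 1 = 11.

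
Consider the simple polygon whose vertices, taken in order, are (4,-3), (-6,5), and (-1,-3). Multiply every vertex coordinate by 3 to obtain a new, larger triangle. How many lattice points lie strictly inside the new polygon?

By the shoelace formula, twice the signed area is |[4·5 − (-6)·(-3)] + [(-6)·(-3) − (-1)·5] + [(-1)·(-3) − 4·(-3)]| = 40, so the area is 20.
Summing gcd(|Δx|,|Δy|) over the edges gives the boundary count: gcd(10,8) + gcd(5,8) + gcd(5,0) = 2+1+5 = 8.
Scaling by 3 multiplies the area by 3² = 9 (so the new area is 180) and multiplies the boundary lattice-point count by 3, giving 24.
By Pick's theorem, the interior count of the dilated polygon is 180 − 24/2 + 1 = 169.

169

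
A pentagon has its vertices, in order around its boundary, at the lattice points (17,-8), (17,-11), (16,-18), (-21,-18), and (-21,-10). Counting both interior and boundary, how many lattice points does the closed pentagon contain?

By the shoelace formula, twice the signed area is |[17·(-11) − 17·(-8)] + [17·(-18) − 16·(-11)] + [16·(-18) − (-21)·(-18)] + [(-21)·(-10) − (-21)·(-18)] + [(-21)·(-8) − 17·(-10)]| = 677, so the area is 338.5.
Along each edge there are gcd(|Δx|,|Δy|)+1 lattice points, so counting each shared vertex once the boundary has gcd(0,3) + gcd(1,7) + gcd(37,0) + gcd(0,8) + gcd(38,2) = 3+1+37+8+2 = 51.
Pick's theorem gives I = A − B/2 + 1 = 338.5 − 51/2 + 1 = 314, so the closed region contains I + B = 314 + 51 = 365 lattice points.

365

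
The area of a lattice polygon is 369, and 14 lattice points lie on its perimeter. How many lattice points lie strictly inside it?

363

From Pick's theorem, I = A − B/2 + 1 = 369 − 14/2 + 1 = 363.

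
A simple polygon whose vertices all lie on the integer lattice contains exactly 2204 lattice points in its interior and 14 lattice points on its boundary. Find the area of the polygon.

2210

By Pick's theorem, A = I + B/2 − 1 = 2204 + 14/2 − 1 = 2210.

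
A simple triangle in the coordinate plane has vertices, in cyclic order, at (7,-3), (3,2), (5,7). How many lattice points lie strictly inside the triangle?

By the shoelace formula, twice the signed area is |(7·2 − 3·(-3)) + (3·7 − 5·2) + (5·(-3) − 7·7)| = 30, so the area is 15.
Summing gcd(|Δx|,|Δy|) over the edges gives the boundary count: gcd(4,5) + gcd(2,5) + gcd(2,10) = 1+1+2 = 4.
By Pick's theorem A = I + B/2 − 1, so I = 15 − 4/2 + 1 = 14.

14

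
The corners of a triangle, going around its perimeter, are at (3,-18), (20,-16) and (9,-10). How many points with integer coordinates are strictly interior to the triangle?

The shoelace formula gives twice the area as |(3·(-16) − 20·(-18)) + (20·(-10) − 9·(-16)) + (9·(-18) − 3·(-10))| = 124, so the area is 62.
Summing gcd(|Δx|,|Δy|) over the edges gives the boundary count: gcd(17,2) + gcd(11,6) + gcd(6,8) = 1+1+2 = 4.
Pick's theorem gives I = A − B/2 + 1 = 62 − 4/2 + 1 = 61.

61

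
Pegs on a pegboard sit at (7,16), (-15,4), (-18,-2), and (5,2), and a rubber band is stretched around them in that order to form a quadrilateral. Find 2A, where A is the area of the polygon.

410

Using the shoelace formula, 2A = |[7·4 − (-15)·16] + [(-15)·(-2) − (-18)·4] + [(-18)·2 − 5·(-2)] + [5·16 − 7·2]| = 410, so the area is 205.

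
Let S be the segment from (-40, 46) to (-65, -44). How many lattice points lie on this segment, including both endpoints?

The number of lattice points on a segment between lattice points is gcd(|Δx|,|Δy|) + 1 = gcd(25,90) + 1 = 5 + 1 = 6.

6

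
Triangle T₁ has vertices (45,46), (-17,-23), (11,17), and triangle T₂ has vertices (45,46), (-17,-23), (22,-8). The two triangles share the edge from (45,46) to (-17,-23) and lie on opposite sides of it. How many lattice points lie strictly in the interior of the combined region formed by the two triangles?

The union is the simple quadrilateral with vertices (45,46), (11,17), (-17,-23), (22,-8) in order.
Using the shoelace formula, 2A = |[45·17 − 11·46] + [11·(-23) − (-17)·17] + [(-17)·(-8) − 22·(-23)] + [22·46 − 45·(-8)]| = 2309, so the area is 1154.5.
The number of boundary lattice points is Σ gcd(|Δx|,|Δy|) = gcd(34,29) + gcd(28,40) + gcd(39,15) + gcd(23,54) = 1+4+3+1 = 9.
By Pick's theorem I = A − B/2 + 1 = 1154.5 − 9/2 + 1 = 1151.

1151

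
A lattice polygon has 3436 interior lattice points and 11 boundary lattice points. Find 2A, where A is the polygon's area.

Pick's theorem states A = I + B/2 − 1, so A = 3436 + 11/2 − 1 = 6881/2.
Hence 2A = 6881.

6881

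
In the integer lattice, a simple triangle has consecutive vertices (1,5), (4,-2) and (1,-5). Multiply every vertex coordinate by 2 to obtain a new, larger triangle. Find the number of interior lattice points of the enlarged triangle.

47

The shoelace formula gives twice the area as |[1·(-2) − 4·5] + [4·(-5) − 1·(-2)] + [1·5 − 1·(-5)]| = 30, so the area is 15.
Summing gcd(|Δx|,|Δy|) over the edges gives the boundary count: gcd(3,7) + gcd(3,3) + gcd(0,10) = 1+3+10 = 14.
Scaling by 2 multiplies the area by 2² = 4 (so the new area is 60) and multiplies the boundary lattice-point count by 2, giving 28.
By Pick's theorem, the interior count of the dilated polygon is 60 − 28/2 + 1 = 47.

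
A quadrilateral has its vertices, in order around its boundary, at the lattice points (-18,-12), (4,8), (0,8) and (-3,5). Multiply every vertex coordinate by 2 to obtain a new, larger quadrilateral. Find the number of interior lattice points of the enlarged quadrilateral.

The shoelace formula gives twice the area as |[(-18)·8 − 4·(-12)] + [4·8 − 0·8] + [0·5 − (-3)·8] + [(-3)·(-12) − (-18)·5]| = 86, so the area is 43.
The number of boundary lattice points is Σ gcd(|Δx|,|Δy|) = gcd(22,20) + gcd(4,0) + gcd(3,3) + gcd(15,17) = 2+4+3+1 = 10.
Scaling by 2 multiplies the area by 2² = 4 (so the new area is 172) and multiplies the boundary lattice-point count by 2, giving 20.
By Pick's theorem, the interior count of the dilated polygon is 172 − 20/2 + 1 = 163.

163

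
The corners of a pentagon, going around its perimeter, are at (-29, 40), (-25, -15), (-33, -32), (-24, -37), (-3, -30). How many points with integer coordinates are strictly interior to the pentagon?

By the shoelace formula, twice the signed area is |[(-29)·(-15) − (-25)·40] + [(-25)·(-32) − (-33)·(-15)] + [(-33)·(-37) − (-24)·(-32)] + [(-24)·(-30) − (-3)·(-37)] + [(-3)·40 − (-29)·(-30)]| = 1812, so the area is 906.
Summing gcd(|Δx|,|Δy|) over the edges gives the boundary count: gcd(4,55) + gcd(8,17) + gcd(9,5) + gcd(21,7) + gcd(26,70) = 1+1+1+7+2 = 12.
Pick's theorem gives I = A − B/2 + 1 = 906 − 12/2 + 1 = 901.

901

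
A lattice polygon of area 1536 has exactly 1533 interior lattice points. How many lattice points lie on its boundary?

8

Pick's theorem gives A = I + B/2 − 1, so B = 2(A − I + 1) = 2(1536 − 1533 + 1) = 8.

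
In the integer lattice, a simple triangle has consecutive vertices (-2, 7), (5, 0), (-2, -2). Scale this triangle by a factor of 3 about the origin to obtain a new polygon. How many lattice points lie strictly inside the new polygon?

259

The shoelace formula gives twice the area as |[(-2)·0 − 5·7] + [5·(-2) − (-2)·0] + [(-2)·7 − (-2)·(-2)]| = 63, so the area is 31.5.
The number of boundary lattice points is Σ gcd(|Δx|,|Δy|) = gcd(7,7) + gcd(7,2) + gcd(0,9) = 7+1+9 = 17.
Scaling by 3 multiplies the area by 3² = 9 (so the new area is 283.5) and multiplies the boundary lattice-point count by 3, giving 51.
By Pick's theorem, the interior count of the dilated polygon is 283.5 − 51/2 + 1 = 259.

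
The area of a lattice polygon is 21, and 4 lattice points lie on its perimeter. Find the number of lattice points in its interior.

From Pick's theorem, I = A − B/2 + 1 = 21 − 4/2 + 1 = 20.

20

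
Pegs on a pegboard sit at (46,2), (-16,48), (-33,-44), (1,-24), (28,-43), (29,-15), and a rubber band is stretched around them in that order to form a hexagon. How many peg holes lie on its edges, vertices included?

24

The number of boundary lattice points is Σ gcd(|Δx|,|Δy|) = gcd(62,46) + gcd(17,92) + gcd(34,20) + gcd(27,19) + gcd(1,28) + gcd(17,17) = 2+1+2+1+1+17 = 24.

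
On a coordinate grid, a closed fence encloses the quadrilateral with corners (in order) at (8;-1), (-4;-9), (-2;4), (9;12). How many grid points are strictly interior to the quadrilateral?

135

The shoelace formula gives twice the area as |(8·(-9) − (-4)·(-1)) + ((-4)·4 − (-2)·(-9)) + ((-2)·12 − 9·4) + (9·(-1) − 8·12)| = 275, so the area is 137.5.
The number of boundary lattice points is Σ gcd(|Δx|,|Δy|) = gcd(12,8) + gcd(2,13) + gcd(11,8) + gcd(1,13) = 4+1+1+1 = 7.
Pick's theorem gives I = A − B/2 + 1 = 137.5 − 7/2 + 1 = 135.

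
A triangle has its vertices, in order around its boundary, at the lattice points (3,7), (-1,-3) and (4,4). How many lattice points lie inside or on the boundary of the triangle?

Using the shoelace formula, 2A = |(3·(-3) − (-1)·7) + ((-1)·4 − 4·(-3)) + (4·7 − 3·4)| = 22, so the area is 11.
Summing gcd(|Δx|,|Δy|) over the edges gives the boundary count: gcd(4,10) + gcd(5,7) + gcd(1,3) = 2+1+1 = 4.
Pick's theorem gives I = A − B/2 + 1 = 11 − 4/2 + 1 = 10, so the closed region contains I + B = 10 + 4 = 14 lattice points.

14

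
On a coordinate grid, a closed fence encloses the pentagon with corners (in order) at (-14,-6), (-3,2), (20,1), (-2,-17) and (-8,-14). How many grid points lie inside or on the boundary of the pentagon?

347

Using the shoelace formula, 2A = |[(-14)·2 − (-3)·(-6)] + [(-3)·1 − 20·2] + [20·(-17) − (-2)·1] + [(-2)·(-14) − (-8)·(-17)] + [(-8)·(-6) − (-14)·(-14)]| = 683, so the area is 683/2.
Along each edge there are gcd(|Δx|,|Δy|)+1 lattice points, so counting each shared vertex once the boundary has gcd(11,8) + gcd(23,1) + gcd(22,18) + gcd(6,3) + gcd(6,8) = 1+1+2+3+2 = 9.
Pick's theorem gives I = A − B/2 + 1 = 683/2 − 9/2 + 1 = 338, so the closed region contains I + B = 338 + 9 = 347 lattice points.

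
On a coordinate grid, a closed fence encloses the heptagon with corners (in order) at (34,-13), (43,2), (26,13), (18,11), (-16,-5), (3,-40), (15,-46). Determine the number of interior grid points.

By the shoelace formula, twice the signed area is |(34·2 − 43·(-13)) + (43·13 − 26·2) + (26·11 − 18·13) + (18·(-5) − (-16)·11) + ((-16)·(-40) − 3·(-5)) + (3·(-46) − 15·(-40)) + (15·(-13) − 34·(-46))| = 3758, so the area is 1879.
Summing gcd(|Δx|,|Δy|) over the edges gives the boundary count: gcd(9,15) + gcd(17,11) + gcd(8,2) + gcd(34,16) + gcd(19,35) + gcd(12,6) + gcd(19,33) = 3+1+2+2+1+6+1 = 16.
By Pick's theorem A = I + B/2 − 1, so I = 1879 − 16/2 + 1 = 1872.

1872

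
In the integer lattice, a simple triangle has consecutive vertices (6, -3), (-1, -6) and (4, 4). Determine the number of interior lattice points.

25

The shoelace formula gives twice the area as |[6·(-6) − (-1)·(-3)] + [(-1)·4 − 4·(-6)] + [4·(-3) − 6·4]| = 55, so the area is 27.5.
Along each edge there are gcd(|Δx|,|Δy|)+1 lattice points, so counting each shared vertex once the boundary has gcd(7,3) + gcd(5,10) + gcd(2,7) = 1+5+1 = 7.
By Pick's theorem A = I + B/2 − 1, so I = 27.5 − 7/2 + 1 = 25.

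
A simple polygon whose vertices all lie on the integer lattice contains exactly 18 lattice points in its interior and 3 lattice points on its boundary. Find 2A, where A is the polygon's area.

Pick's theorem states A = I + B/2 − 1, so A = 18 + 3/2 − 1 = 37/2.
Hence 2A = 37.

37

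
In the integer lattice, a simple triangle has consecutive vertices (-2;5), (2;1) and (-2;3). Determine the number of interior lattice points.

1

By the shoelace formula, twice the signed area is |((-2)·1 − 2·5) + (2·3 − (-2)·1) + ((-2)·5 − (-2)·3)| = 8, so the area is 4.
Along each edge there are gcd(|Δx|,|Δy|)+1 lattice points, so counting each shared vertex once the boundary has gcd(4,4) + gcd(4,2) + gcd(0,2) = 4+2+2 = 8.
By Pick's theorem A = I + B/2 − 1, so I = 4 − 8/2 + 1 = 1.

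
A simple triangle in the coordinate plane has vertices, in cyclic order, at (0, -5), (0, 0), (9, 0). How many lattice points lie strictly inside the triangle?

16

Using the shoelace formula, 2A = |[0·0 − 0·(-5)] + [0·0 − 9·0] + [9·(-5) − 0·0]| = 45, so the area is 45/2.
The number of boundary lattice points is Σ gcd(|Δx|,|Δy|) = gcd(0,5) + gcd(9,0) + gcd(9,5) = 5+9+1 = 15.
Pick's theorem gives I = A − B/2 + 1 = 45/2 − 15/2 + 1 = 16.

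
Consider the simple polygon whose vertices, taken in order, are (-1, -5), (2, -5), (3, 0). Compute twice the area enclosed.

15

The shoelace formula gives twice the area as |[(-1)·(-5) − 2·(-5)] + [2·0 − 3·(-5)] + [3·(-5) − (-1)·0]| = 15, so the area is 7.5.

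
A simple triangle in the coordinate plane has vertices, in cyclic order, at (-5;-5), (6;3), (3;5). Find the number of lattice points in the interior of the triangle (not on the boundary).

22

The shoelace formula gives twice the area as |((-5)·3 − 6·(-5)) + (6·5 − 3·3) + (3·(-5) − (-5)·5)| = 46, so the area is 23.
Along each edge there are gcd(|Δx|,|Δy|)+1 lattice points, so counting each shared vertex once the boundary has gcd(11,8) + gcd(3,2) + gcd(8,10) = 1+1+2 = 4.
By Pick's theorem A = I + B/2 − 1, so I = 23 − 4/2 + 1 = 22.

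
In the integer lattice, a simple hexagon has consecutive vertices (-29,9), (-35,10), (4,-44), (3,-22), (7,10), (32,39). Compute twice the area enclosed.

By the shoelace formula, twice the signed area is |[(-29)·10 − (-35)·9] + [(-35)·(-44) − 4·10] + [4·(-22) − 3·(-44)] + [3·10 − 7·(-22)] + [7·39 − 32·10] + [32·9 − (-29)·39]| = 3125, so the area is 3125/2.

3125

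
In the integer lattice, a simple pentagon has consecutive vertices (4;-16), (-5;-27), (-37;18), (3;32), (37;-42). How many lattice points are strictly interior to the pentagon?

2122

The shoelace formula gives twice the area as |[4·(-27) − (-5)·(-16)] + [(-5)·18 − (-37)·(-27)] + [(-37)·32 − 3·18] + [3·(-42) − 37·32] + [37·(-16) − 4·(-42)]| = 4249, so the area is 2124.5.
Summing gcd(|Δx|,|Δy|) over the edges gives the boundary count: gcd(9,11) + gcd(32,45) + gcd(40,14) + gcd(34,74) + gcd(33,26) = 1+1+2+2+1 = 7.
By Pick's theorem A = I + B/2 − 1, so I = 2124.5 − 7/2 + 1 = 2122.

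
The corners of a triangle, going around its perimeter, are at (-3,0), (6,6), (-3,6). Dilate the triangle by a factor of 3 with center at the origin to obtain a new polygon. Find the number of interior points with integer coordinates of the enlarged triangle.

The shoelace formula gives twice the area as |((-3)·6 − 6·0) + (6·6 − (-3)·6) + ((-3)·0 − (-3)·6)| = 54, so the area is 27.
Along each edge there are gcd(|Δx|,|Δy|)+1 lattice points, so counting each shared vertex once the boundary has gcd(9,6) + gcd(9,0) + gcd(0,6) = 3+9+6 = 18.
Scaling by 3 multiplies the area by 3² = 9 (so the new area is 243) and multiplies the boundary lattice-point count by 3, giving 54.
By Pick's theorem, the interior count of the dilated polygon is 243 − 54/2 + 1 = 217.

217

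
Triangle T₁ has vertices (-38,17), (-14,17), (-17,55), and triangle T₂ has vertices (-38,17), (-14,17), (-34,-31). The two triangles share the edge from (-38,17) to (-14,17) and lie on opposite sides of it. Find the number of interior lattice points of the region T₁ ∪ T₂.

The union is the simple quadrilateral with vertices (-38,17), (-17,55), (-14,17), (-34,-31) in order.
The shoelace formula gives twice the area as |[(-38)·55 − (-17)·17] + [(-17)·17 − (-14)·55] + [(-14)·(-31) − (-34)·17] + [(-34)·17 − (-38)·(-31)]| = 2064, so the area is 1032.
The number of boundary lattice points is Σ gcd(|Δx|,|Δy|) = gcd(21,38) + gcd(3,38) + gcd(20,48) + gcd(4,48) = 1+1+4+4 = 10.
By Pick's theorem I = A − B/2 + 1 = 1032 − 10/2 + 1 = 1028.

1028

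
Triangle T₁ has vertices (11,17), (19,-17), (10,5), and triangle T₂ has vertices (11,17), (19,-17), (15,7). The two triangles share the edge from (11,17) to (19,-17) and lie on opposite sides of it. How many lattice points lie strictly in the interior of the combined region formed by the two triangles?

The union is the simple quadrilateral with vertices (11,17), (10,5), (19,-17), (15,7) in order.
By the shoelace formula, twice the signed area is |(11·5 − 10·17) + (10·(-17) − 19·5) + (19·7 − 15·(-17)) + (15·17 − 11·7)| = 186, so the area is 93.
The number of boundary lattice points is Σ gcd(|Δx|,|Δy|) = gcd(1,12) + gcd(9,22) + gcd(4,24) + gcd(4,10) = 1+1+4+2 = 8.
By Pick's theorem I = A − B/2 + 1 = 93 − 8/2 + 1 = 90.

90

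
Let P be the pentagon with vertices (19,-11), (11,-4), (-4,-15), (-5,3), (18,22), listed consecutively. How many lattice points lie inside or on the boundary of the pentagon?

505

Using the shoelace formula, 2A = |(19·(-4) − 11·(-11)) + (11·(-15) − (-4)·(-4)) + ((-4)·3 − (-5)·(-15)) + ((-5)·22 − 18·3) + (18·(-11) − 19·22)| = 1003, so the area is 501.5.
Along each edge there are gcd(|Δx|,|Δy|)+1 lattice points, so counting each shared vertex once the boundary has gcd(8,7) + gcd(15,11) + gcd(1,18) + gcd(23,19) + gcd(1,33) = 1+1+1+1+1 = 5.
Pick's theorem gives I = A − B/2 + 1 = 501.5 − 5/2 + 1 = 500, so the closed region contains I + B = 500 + 5 = 505 lattice points.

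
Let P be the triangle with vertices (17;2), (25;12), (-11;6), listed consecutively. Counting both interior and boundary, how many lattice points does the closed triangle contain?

163

Using the shoelace formula, 2A = |(17·12 − 25·2) + (25·6 − (-11)·12) + ((-11)·2 − 17·6)| = 312, so the area is 156.
Along each edge there are gcd(|Δx|,|Δy|)+1 lattice points, so counting each shared vertex once the boundary has gcd(8,10) + gcd(36,6) + gcd(28,4) = 2+6+4 = 12.
Pick's theorem gives I = A − B/2 + 1 = 156 − 12/2 + 1 = 151, so the closed region contains I + B = 151 + 12 = 163 lattice points.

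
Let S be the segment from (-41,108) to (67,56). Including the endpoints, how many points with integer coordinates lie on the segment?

The number of lattice points on a segment between lattice points is gcd(|Δx|,|Δy|) + 1 = gcd(108,52) + 1 = 4 + 1 = 5.

5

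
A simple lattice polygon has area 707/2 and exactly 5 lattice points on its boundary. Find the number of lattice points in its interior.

From Pick's theorem, I = A − B/2 + 1 = 707/2 − 5/2 + 1 = 352.

352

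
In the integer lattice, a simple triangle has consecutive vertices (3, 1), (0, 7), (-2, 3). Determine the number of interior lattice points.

By the shoelace formula, twice the signed area is |(3·7 − 0·1) + (0·3 − (-2)·7) + ((-2)·1 − 3·3)| = 24, so the area is 12.
The number of boundary lattice points is Σ gcd(|Δx|,|Δy|) = gcd(3,6) + gcd(2,4) + gcd(5,2) = 3+2+1 = 6.
Pick's theorem gives I = A − B/2 + 1 = 12 − 6/2 + 1 = 10.

10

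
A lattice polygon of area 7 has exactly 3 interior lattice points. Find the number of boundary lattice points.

Pick's theorem gives A = I + B/2 − 1, so B = 2(A − I + 1) = 2(7 − 3 + 1) = 10.

10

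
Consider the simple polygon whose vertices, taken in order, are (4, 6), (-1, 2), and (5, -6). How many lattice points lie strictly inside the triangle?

31

The shoelace formula gives twice the area as |(4·2 − (-1)·6) + ((-1)·(-6) − 5·2) + (5·6 − 4·(-6))| = 64, so the area is 32.
The number of boundary lattice points is Σ gcd(|Δx|,|Δy|) = gcd(5,4) + gcd(6,8) + gcd(1,12) = 1+2+1 = 4.
Pick's theorem gives I = A − B/2 + 1 = 32 − 4/2 + 1 = 31.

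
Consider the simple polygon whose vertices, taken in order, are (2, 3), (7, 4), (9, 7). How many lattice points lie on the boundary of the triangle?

3

Along each edge there are gcd(|Δx|,|Δy|)+1 lattice points, so counting each shared vertex once the boundary has gcd(5,1) + gcd(2,3) + gcd(7,4) = 1+1+1 = 3.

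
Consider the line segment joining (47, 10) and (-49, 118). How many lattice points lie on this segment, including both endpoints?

13

The number of lattice points on a segment between lattice points is gcd(|Δx|,|Δy|) + 1 = gcd(96,108) + 1 = 12 + 1 = 13.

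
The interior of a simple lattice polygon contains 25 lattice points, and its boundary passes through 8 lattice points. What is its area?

28

Pick's theorem states A = I + B/2 − 1, so A = 25 + 8/2 − 1 = 28.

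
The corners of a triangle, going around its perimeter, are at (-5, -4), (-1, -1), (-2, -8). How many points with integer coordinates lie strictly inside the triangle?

Using the shoelace formula, 2A = |((-5)·(-1) − (-1)·(-4)) + ((-1)·(-8) − (-2)·(-1)) + ((-2)·(-4) − (-5)·(-8))| = 25, so the area is 25/2.
Along each edge there are gcd(|Δx|,|Δy|)+1 lattice points, so counting each shared vertex once the boundary has gcd(4,3) + gcd(1,7) + gcd(3,4) = 1+1+1 = 3.
By Pick's theorem A = I + B/2 − 1, so I = 25/2 − 3/2 + 1 = 12.

12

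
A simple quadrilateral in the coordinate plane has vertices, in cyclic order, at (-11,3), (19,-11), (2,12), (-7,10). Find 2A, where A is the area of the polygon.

507

By the shoelace formula, twice the signed area is |((-11)·(-11) − 19·3) + (19·12 − 2·(-11)) + (2·10 − (-7)·12) + ((-7)·3 − (-11)·10)| = 507, so the area is 507/2.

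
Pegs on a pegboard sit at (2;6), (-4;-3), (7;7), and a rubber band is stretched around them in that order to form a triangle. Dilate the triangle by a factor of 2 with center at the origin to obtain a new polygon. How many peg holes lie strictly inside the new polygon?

By the shoelace formula, twice the signed area is |(2·(-3) − (-4)·6) + ((-4)·7 − 7·(-3)) + (7·6 − 2·7)| = 39, so the area is 39/2.
The number of boundary lattice points is Σ gcd(|Δx|,|Δy|) = gcd(6,9) + gcd(11,10) + gcd(5,1) = 3+1+1 = 5.
Scaling by 2 multiplies the area by 2² = 4 (so the new area is 78) and multiplies the boundary lattice-point count by 2, giving 10.
By Pick's theorem, the interior count of the dilated polygon is 78 − 10/2 + 1 = 74.

74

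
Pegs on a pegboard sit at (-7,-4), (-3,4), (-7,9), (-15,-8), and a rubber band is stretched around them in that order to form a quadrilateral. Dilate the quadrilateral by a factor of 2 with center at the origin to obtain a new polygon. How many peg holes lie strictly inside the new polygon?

The shoelace formula gives twice the area as |[(-7)·4 − (-3)·(-4)] + [(-3)·9 − (-7)·4] + [(-7)·(-8) − (-15)·9] + [(-15)·(-4) − (-7)·(-8)]| = 156, so the area is 78.
The number of boundary lattice points is Σ gcd(|Δx|,|Δy|) = gcd(4,8) + gcd(4,5) + gcd(8,17) + gcd(8,4) = 4+1+1+4 = 10.
Scaling by 2 multiplies the area by 2² = 4 (so the new area is 312) and multiplies the boundary lattice-point count by 2, giving 20.
By Pick's theorem, the interior count of the dilated polygon is 312 − 20/2 + 1 = 303.

303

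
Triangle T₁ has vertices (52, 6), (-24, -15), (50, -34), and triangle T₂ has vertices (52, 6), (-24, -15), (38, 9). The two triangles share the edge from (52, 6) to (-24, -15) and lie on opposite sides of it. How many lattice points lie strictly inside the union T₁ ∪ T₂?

The union is the simple quadrilateral with vertices (52, 6), (50, -34), (-24, -15), (38, 9) in order.
Using the shoelace formula, 2A = |[52·(-34) − 50·6] + [50·(-15) − (-24)·(-34)] + [(-24)·9 − 38·(-15)] + [38·6 − 52·9]| = 3520, so the area is 1760.
Along each edge there are gcd(|Δx|,|Δy|)+1 lattice points, so counting each shared vertex once the boundary has gcd(2,40) + gcd(74,19) + gcd(62,24) + gcd(14,3) = 2+1+2+1 = 6.
By Pick's theorem I = A − B/2 + 1 = 1760 − 6/2 + 1 = 1758.

1758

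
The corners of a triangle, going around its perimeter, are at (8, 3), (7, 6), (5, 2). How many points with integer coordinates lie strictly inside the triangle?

4

By the shoelace formula, twice the signed area is |(8·6 − 7·3) + (7·2 − 5·6) + (5·3 − 8·2)| = 10, so the area is 5.
The number of boundary lattice points is Σ gcd(|Δx|,|Δy|) = gcd(1,3) + gcd(2,4) + gcd(3,1) = 1+2+1 = 4.
By Pick's theorem A = I + B/2 − 1, so I = 5 − 4/2 + 1 = 4.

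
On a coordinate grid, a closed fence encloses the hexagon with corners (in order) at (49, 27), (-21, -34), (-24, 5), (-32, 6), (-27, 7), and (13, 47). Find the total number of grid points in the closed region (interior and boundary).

Using the shoelace formula, 2A = |[49·(-34) − (-21)·27] + [(-21)·5 − (-24)·(-34)] + [(-24)·6 − (-32)·5] + [(-32)·7 − (-27)·6] + [(-27)·47 − 13·7] + [13·27 − 49·47]| = 5378, so the area is 2689.
The number of boundary lattice points is Σ gcd(|Δx|,|Δy|) = gcd(70,61) + gcd(3,39) + gcd(8,1) + gcd(5,1) + gcd(40,40) + gcd(36,20) = 1+3+1+1+40+4 = 50.
Pick's theorem gives I = A − B/2 + 1 = 2689 − 50/2 + 1 = 2665, so the closed region contains I + B = 2665 + 50 = 2715 lattice points.

2715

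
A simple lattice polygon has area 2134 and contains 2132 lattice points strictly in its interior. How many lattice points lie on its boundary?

6

Pick's theorem gives A = I + B/2 − 1, so B = 2(A − I + 1) = 2(2134 − 2132 + 1) = 6.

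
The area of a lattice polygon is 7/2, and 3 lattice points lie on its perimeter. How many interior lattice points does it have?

Pick's theorem A = I + B/2 − 1 rearranges to I = A − B/2 + 1 = 7/2 − 3/2 + 1 = 3.

3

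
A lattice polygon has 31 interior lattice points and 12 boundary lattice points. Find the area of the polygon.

By Pick's theorem, A = I + B/2 − 1 = 31 + 12/2 − 1 = 36.

36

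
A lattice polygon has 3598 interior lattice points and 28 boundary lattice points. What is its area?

Pick's theorem states A = I + B/2 − 1, so A = 3598 + 28/2 − 1 = 3611.

3611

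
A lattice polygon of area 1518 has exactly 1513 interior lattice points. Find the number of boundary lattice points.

Pick's theorem gives A = I + B/2 − 1, so B = 2(A − I + 1) = 2(1518 − 1513 + 1) = 12.

12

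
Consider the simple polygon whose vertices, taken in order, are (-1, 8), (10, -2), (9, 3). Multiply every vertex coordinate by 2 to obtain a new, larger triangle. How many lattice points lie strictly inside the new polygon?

84

By the shoelace formula, twice the signed area is |((-1)·(-2) − 10·8) + (10·3 − 9·(-2)) + (9·8 − (-1)·3)| = 45, so the area is 45/2.
Summing gcd(|Δx|,|Δy|) over the edges gives the boundary count: gcd(11,10) + gcd(1,5) + gcd(10,5) = 1+1+5 = 7.
Scaling by 2 multiplies the area by 2² = 4 (so the new area is 90) and multiplies the boundary lattice-point count by 2, giving 14.
By Pick's theorem, the interior count of the dilated polygon is 90 − 14/2 + 1 = 84.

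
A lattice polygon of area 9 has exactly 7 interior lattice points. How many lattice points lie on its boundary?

Pick's theorem gives A = I + B/2 − 1, so B = 2(A − I + 1) = 2(9 − 7 + 1) = 6.

6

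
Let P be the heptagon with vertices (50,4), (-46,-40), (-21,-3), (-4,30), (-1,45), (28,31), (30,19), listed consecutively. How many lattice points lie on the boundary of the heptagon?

Summing gcd(|Δx|,|Δy|) over the edges gives the boundary count: gcd(96,44) + gcd(25,37) + gcd(17,33) + gcd(3,15) + gcd(29,14) + gcd(2,12) + gcd(20,15) = 4+1+1+3+1+2+5 = 17.

17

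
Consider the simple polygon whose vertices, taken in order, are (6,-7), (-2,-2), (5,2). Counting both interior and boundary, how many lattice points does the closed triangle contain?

The shoelace formula gives twice the area as |(6·(-2) − (-2)·(-7)) + ((-2)·2 − 5·(-2)) + (5·(-7) − 6·2)| = 67, so the area is 33.5.
Along each edge there are gcd(|Δx|,|Δy|)+1 lattice points, so counting each shared vertex once the boundary has gcd(8,5) + gcd(7,4) + gcd(1,9) = 1+1+1 = 3.
Pick's theorem gives I = A − B/2 + 1 = 33.5 − 3/2 + 1 = 33, so the closed region contains I + B = 33 + 3 = 36 lattice points.

36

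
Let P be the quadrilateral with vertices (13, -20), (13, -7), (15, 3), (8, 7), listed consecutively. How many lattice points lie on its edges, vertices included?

Along each edge there are gcd(|Δx|,|Δy|)+1 lattice points, so counting each shared vertex once the boundary has gcd(0,13) + gcd(2,10) + gcd(7,4) + gcd(5,27) = 13+2+1+1 = 17.

17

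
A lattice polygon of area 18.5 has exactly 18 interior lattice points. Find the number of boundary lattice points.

3

Pick's theorem gives A = I + B/2 − 1, so B = 2(A − I + 1) = 2(18.5 − 18 + 1) = 3.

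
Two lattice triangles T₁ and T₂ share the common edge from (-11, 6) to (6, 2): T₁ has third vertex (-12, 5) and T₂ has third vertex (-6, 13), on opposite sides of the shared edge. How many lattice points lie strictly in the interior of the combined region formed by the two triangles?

78

The union is the simple quadrilateral with vertices (-11, 6), (-12, 5), (6, 2), (-6, 13) in order.
By the shoelace formula, twice the signed area is |[(-11)·5 − (-12)·6] + [(-12)·2 − 6·5] + [6·13 − (-6)·2] + [(-6)·6 − (-11)·13]| = 160, so the area is 80.
Summing gcd(|Δx|,|Δy|) over the edges gives the boundary count: gcd(1,1) + gcd(18,3) + gcd(12,11) + gcd(5,7) = 1+3+1+1 = 6.
By Pick's theorem I = A − B/2 + 1 = 80 − 6/2 + 1 = 78.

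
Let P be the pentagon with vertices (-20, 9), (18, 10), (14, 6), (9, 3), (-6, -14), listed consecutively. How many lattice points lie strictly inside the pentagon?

The shoelace formula gives twice the area as |((-20)·10 − 18·9) + (18·6 − 14·10) + (14·3 − 9·6) + (9·(-14) − (-6)·3) + ((-6)·9 − (-20)·(-14))| = 848, so the area is 424.
Along each edge there are gcd(|Δx|,|Δy|)+1 lattice points, so counting each shared vertex once the boundary has gcd(38,1) + gcd(4,4) + gcd(5,3) + gcd(15,17) + gcd(14,23) = 1+4+1+1+1 = 8.
Pick's theorem gives I = A − B/2 + 1 = 424 − 8/2 + 1 = 421.

421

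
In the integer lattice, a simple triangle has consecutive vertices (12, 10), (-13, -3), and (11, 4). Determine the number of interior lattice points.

68

Using the shoelace formula, 2A = |[12·(-3) − (-13)·10] + [(-13)·4 − 11·(-3)] + [11·10 − 12·4]| = 137, so the area is 137/2.
Summing gcd(|Δx|,|Δy|) over the edges gives the boundary count: gcd(25,13) + gcd(24,7) + gcd(1,6) = 1+1+1 = 3.
By Pick's theorem A = I + B/2 − 1, so I = 137/2 − 3/2 + 1 = 68.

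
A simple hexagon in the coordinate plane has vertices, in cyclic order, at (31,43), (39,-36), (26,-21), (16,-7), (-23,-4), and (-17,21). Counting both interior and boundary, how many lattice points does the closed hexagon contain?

2346

The shoelace formula gives twice the area as |[31·(-36) − 39·43] + [39·(-21) − 26·(-36)] + [26·(-7) − 16·(-21)] + [16·(-4) − (-23)·(-7)] + [(-23)·21 − (-17)·(-4)] + [(-17)·43 − 31·21]| = 4680, so the area is 2340.
The number of boundary lattice points is Σ gcd(|Δx|,|Δy|) = gcd(8,79) + gcd(13,15) + gcd(10,14) + gcd(39,3) + gcd(6,25) + gcd(48,22) = 1+1+2+3+1+2 = 10.
Pick's theorem gives I = A − B/2 + 1 = 2340 − 10/2 + 1 = 2336, so the closed region contains I + B = 2336 + 10 = 2346 lattice points.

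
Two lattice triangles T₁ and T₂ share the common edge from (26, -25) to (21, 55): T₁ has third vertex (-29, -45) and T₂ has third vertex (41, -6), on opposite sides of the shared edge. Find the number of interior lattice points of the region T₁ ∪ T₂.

2870

The union is the simple quadrilateral with vertices (26, -25), (-29, -45), (21, 55), (41, -6) in order.
The shoelace formula gives twice the area as |(26·(-45) − (-29)·(-25)) + ((-29)·55 − 21·(-45)) + (21·(-6) − 41·55) + (41·(-25) − 26·(-6))| = 5795, so the area is 2897.5.
Summing gcd(|Δx|,|Δy|) over the edges gives the boundary count: gcd(55,20) + gcd(50,100) + gcd(20,61) + gcd(15,19) = 5+50+1+1 = 57.
By Pick's theorem I = A − B/2 + 1 = 2897.5 − 57/2 + 1 = 2870.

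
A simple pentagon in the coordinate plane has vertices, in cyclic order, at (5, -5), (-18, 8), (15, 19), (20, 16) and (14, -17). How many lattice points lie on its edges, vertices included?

Along each edge there are gcd(|Δx|,|Δy|)+1 lattice points, so counting each shared vertex once the boundary has gcd(23,13) + gcd(33,11) + gcd(5,3) + gcd(6,33) + gcd(9,12) = 1+11+1+3+3 = 19.

19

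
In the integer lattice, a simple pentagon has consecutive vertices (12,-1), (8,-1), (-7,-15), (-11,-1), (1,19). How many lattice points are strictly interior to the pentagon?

The shoelace formula gives twice the area as |(12·(-1) − 8·(-1)) + (8·(-15) − (-7)·(-1)) + ((-7)·(-1) − (-11)·(-15)) + ((-11)·19 − 1·(-1)) + (1·(-1) − 12·19)| = 726, so the area is 363.
Along each edge there are gcd(|Δx|,|Δy|)+1 lattice points, so counting each shared vertex once the boundary has gcd(4,0) + gcd(15,14) + gcd(4,14) + gcd(12,20) + gcd(11,20) = 4+1+2+4+1 = 12.
Pick's theorem gives I = A − B/2 + 1 = 363 − 12/2 + 1 = 358.

358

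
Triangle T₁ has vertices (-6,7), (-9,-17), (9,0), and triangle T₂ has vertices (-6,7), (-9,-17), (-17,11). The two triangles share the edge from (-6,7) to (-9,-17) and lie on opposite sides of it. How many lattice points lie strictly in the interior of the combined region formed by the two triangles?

326

The union is the simple quadrilateral with vertices (-6,7), (9,0), (-9,-17), (-17,11) in order.
By the shoelace formula, twice the signed area is |[(-6)·0 − 9·7] + [9·(-17) − (-9)·0] + [(-9)·11 − (-17)·(-17)] + [(-17)·7 − (-6)·11]| = 657, so the area is 328.5.
The number of boundary lattice points is Σ gcd(|Δx|,|Δy|) = gcd(15,7) + gcd(18,17) + gcd(8,28) + gcd(11,4) = 1+1+4+1 = 7.
By Pick's theorem I = A − B/2 + 1 = 328.5 − 7/2 + 1 = 326.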